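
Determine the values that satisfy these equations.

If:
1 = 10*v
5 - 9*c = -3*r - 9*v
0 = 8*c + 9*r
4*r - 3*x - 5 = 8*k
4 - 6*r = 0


Then:
No Solution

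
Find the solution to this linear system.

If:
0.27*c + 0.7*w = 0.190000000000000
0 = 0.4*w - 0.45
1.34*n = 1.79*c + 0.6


Then:
c = -2.21
n = -2.51
w = 1.12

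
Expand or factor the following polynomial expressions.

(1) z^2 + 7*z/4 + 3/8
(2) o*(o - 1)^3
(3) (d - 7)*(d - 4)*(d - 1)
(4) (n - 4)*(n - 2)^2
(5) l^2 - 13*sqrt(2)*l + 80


(1) = (z + 1/4)*(z + 3/2)
(2) = o^4 - 3*o^3 + 3*o^2 - o
(3) = d^3 - 12*d^2 + 39*d - 28
(4) = n^3 - 8*n^2 + 20*n - 16
(5) = (l - 8*sqrt(2))*(l - 5*sqrt(2))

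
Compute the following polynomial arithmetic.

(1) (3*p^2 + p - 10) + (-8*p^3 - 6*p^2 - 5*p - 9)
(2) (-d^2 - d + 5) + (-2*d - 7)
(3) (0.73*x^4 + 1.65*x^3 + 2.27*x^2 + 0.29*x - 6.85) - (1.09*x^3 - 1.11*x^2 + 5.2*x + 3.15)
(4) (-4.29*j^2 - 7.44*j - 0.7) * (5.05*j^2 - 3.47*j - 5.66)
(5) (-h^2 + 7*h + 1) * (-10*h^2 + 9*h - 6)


(1) = -8*p^3 - 3*p^2 - 4*p - 19
(2) = -d^2 - 3*d - 2
(3) = 0.73*x^4 + 0.56*x^3 + 3.38*x^2 - 4.91*x - 10.0
(4) = -21.6645*j^4 - 22.6857*j^3 + 46.5632*j^2 + 44.5394*j + 3.962
(5) = 10*h^4 - 79*h^3 + 59*h^2 - 33*h - 6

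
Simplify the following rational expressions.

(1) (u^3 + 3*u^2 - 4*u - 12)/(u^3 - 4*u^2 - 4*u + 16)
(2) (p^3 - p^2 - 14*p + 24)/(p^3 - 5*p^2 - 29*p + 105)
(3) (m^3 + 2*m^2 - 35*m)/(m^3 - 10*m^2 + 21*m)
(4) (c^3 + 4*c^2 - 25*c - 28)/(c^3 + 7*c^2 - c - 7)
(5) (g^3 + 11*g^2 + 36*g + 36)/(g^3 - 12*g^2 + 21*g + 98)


(1) = (u + 3)/(u - 4)
(2) = (p^2 + 2*p - 8)/(p^2 - 2*p - 35)
(3) = (m^2 + 2*m - 35)/(m^2 - 10*m + 21)
(4) = (c - 4)/(c - 1)
(5) = (g^2 + 9*g + 18)/(g^2 - 14*g + 49)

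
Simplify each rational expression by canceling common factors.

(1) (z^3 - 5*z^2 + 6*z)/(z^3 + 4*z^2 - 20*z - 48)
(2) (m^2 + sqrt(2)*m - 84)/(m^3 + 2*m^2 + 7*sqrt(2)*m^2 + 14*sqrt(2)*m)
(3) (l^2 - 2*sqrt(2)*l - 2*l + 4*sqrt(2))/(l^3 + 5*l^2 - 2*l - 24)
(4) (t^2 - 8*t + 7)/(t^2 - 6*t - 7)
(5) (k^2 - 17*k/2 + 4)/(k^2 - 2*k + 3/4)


(1) = (z^3 - 5*z^2 + 6*z)/(z^3 + 4*z^2 - 20*z - 48)
(2) = (m - 6*sqrt(2))/(m^2 + 2*m)
(3) = (l - 2*sqrt(2))/(l^2 + 7*l + 12)
(4) = (t - 1)/(t + 1)
(5) = (2*k - 16)/(2*k - 3)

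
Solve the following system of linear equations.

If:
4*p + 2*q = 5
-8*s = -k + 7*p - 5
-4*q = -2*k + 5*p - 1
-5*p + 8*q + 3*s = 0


Then:
k = 392/129
p = 377/387
q = 427/774
s = 59/387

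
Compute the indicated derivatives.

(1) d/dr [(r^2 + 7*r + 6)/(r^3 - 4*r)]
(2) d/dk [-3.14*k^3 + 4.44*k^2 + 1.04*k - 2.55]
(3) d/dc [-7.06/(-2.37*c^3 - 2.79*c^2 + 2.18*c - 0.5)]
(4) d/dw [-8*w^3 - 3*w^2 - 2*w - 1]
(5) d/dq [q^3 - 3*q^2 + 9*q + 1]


(1) = (-r^4 - 14*r^3 - 22*r^2 + 24)/(r^2*(r^4 - 8*r^2 + 16))
(2) = -9.42*k^2 + 8.88*k + 1.04
(3) = (-50.1966*c^2 - 39.3948*c + 15.3908)/(2.37*c^3 + 2.79*c^2 - 2.18*c + 0.5)^2
(4) = -24*w^2 - 6*w - 2
(5) = 3*q^2 - 6*q + 9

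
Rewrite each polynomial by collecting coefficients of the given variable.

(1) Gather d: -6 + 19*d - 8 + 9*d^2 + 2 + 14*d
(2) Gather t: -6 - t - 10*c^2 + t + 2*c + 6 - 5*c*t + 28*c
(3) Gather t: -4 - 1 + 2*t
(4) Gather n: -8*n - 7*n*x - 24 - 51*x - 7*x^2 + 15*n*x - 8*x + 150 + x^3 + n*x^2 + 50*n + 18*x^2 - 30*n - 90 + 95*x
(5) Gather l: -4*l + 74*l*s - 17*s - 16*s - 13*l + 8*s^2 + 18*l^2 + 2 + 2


(1) = 9*d^2 + 33*d - 12
(2) = -10*c^2 - 5*c*t + 30*c
(3) = 2*t - 5
(4) = n*(x^2 + 8*x + 12) + x^3 + 11*x^2 + 36*x + 36
(5) = 18*l^2 + l*(74*s - 17) + 8*s^2 - 33*s + 4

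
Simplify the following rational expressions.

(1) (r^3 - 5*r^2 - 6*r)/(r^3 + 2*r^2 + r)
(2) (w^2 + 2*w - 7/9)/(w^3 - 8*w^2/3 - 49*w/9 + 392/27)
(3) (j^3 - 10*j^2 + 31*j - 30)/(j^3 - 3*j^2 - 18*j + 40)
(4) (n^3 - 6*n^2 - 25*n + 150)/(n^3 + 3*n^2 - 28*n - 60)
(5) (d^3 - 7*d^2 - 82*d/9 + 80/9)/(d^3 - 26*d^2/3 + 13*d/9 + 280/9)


(1) = (r - 6)/(r + 1)
(2) = (9*w - 3)/(9*w^2 - 45*w + 56)
(3) = (j - 3)/(j + 4)
(4) = (n^2 - n - 30)/(n^2 + 8*n + 12)
(5) = (3*d - 2)/(3*d - 7)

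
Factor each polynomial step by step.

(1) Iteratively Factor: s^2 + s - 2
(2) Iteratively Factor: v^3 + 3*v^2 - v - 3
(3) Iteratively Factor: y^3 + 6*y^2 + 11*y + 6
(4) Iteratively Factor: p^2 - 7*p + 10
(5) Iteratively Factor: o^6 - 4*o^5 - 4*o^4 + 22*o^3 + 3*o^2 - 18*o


(1) = (s - 1)*(s + 2)
(2) = (v + 3)*(v^2 - 1) = (v - 1)*(v + 3)*(v + 1)
(3) = (y + 3)*(y^2 + 3*y + 2) = (y + 2)*(y + 3)*(y + 1)
(4) = (p - 5)*(p - 2)
(5) = (o + 1)*(o^5 - 5*o^4 + o^3 + 21*o^2 - 18*o) = (o - 3)*(o + 1)*(o^4 - 2*o^3 - 5*o^2 + 6*o) = (o - 3)*(o - 1)*(o + 1)*(o^3 - o^2 - 6*o) = o*(o - 3)*(o - 1)*(o + 1)*(o^2 - o - 6) = o*(o - 3)*(o - 1)*(o + 1)*(o + 2)*(o - 3)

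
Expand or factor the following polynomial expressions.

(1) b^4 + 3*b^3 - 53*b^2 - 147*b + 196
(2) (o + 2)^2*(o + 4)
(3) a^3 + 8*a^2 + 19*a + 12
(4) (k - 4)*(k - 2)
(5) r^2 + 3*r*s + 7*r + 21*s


(1) = (b - 7)*(b - 1)*(b + 4)*(b + 7)
(2) = o^3 + 8*o^2 + 20*o + 16
(3) = (a + 1)*(a + 3)*(a + 4)
(4) = k^2 - 6*k + 8
(5) = (r + 7)*(r + 3*s)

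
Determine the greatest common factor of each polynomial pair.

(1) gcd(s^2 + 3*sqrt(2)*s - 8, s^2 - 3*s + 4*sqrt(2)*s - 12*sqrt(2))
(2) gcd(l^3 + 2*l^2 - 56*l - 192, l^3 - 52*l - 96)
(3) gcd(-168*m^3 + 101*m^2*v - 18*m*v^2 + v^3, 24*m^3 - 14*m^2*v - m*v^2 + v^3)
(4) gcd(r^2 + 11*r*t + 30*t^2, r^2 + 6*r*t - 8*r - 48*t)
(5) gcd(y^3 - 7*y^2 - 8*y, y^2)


(1) = s + 4*sqrt(2)
(2) = gcd((l - 8)*(l + 4)*(l + 6), (l - 8)*(l + 2)*(l + 6)) = l^2 - 2*l - 48
(3) = -3*m + v
(4) = r + 6*t
(5) = gcd(y*(y - 8)*(y + 1), y^2) = y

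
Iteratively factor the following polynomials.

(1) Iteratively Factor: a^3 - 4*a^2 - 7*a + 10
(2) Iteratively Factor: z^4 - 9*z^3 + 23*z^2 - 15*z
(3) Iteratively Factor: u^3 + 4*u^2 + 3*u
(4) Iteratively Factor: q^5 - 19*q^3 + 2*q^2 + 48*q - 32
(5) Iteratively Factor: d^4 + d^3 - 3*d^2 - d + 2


(1) = (a - 5)*(a^2 + a - 2) = (a - 5)*(a + 2)*(a - 1)
(2) = (z)*(z^3 - 9*z^2 + 23*z - 15) = z*(z - 3)*(z^2 - 6*z + 5) = z*(z - 3)*(z - 1)*(z - 5)
(3) = (u)*(u^2 + 4*u + 3) = u*(u + 3)*(u + 1)
(4) = (q - 1)*(q^4 + q^3 - 18*q^2 - 16*q + 32) = (q - 1)*(q + 2)*(q^3 - q^2 - 16*q + 16) = (q - 4)*(q - 1)*(q + 2)*(q^2 + 3*q - 4) = (q - 4)*(q - 1)^2*(q + 2)*(q + 4)
(5) = (d + 1)*(d^3 - 3*d + 2) = (d - 1)*(d + 1)*(d^2 + d - 2) = (d - 1)^2*(d + 1)*(d + 2)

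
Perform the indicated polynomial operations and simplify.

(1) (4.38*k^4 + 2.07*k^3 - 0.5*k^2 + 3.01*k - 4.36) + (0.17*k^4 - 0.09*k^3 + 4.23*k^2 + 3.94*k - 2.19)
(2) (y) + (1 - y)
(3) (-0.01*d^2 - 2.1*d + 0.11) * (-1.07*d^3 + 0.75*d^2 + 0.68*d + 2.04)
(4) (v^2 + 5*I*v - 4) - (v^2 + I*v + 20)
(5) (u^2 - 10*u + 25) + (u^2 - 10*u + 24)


(1) = 4.55*k^4 + 1.98*k^3 + 3.73*k^2 + 6.95*k - 6.55
(2) = 1
(3) = 0.0107*d^5 + 2.2395*d^4 - 1.6995*d^3 - 1.3659*d^2 - 4.2092*d + 0.2244
(4) = 4*I*v - 24
(5) = 2*u^2 - 20*u + 49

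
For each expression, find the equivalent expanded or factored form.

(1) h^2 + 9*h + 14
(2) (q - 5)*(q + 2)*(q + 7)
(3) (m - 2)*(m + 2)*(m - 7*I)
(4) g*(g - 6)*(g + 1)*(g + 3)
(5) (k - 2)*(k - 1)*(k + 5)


(1) = (h + 2)*(h + 7)
(2) = q^3 + 4*q^2 - 31*q - 70
(3) = m^3 - 7*I*m^2 - 4*m + 28*I
(4) = g^4 - 2*g^3 - 21*g^2 - 18*g
(5) = k^3 + 2*k^2 - 13*k + 10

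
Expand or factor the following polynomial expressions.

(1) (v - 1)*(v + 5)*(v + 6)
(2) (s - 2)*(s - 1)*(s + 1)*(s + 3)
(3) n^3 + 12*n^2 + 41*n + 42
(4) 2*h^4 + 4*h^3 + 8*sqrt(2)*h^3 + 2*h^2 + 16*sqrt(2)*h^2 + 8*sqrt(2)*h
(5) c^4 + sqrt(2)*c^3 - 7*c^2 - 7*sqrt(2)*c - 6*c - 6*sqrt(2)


(1) = v^3 + 10*v^2 + 19*v - 30
(2) = s^4 + s^3 - 7*s^2 - s + 6
(3) = (n + 2)*(n + 3)*(n + 7)
(4) = h*(h + 4*sqrt(2))*(sqrt(2)*h + sqrt(2))^2
(5) = (c - 3)*(c + 1)*(c + 2)*(c + sqrt(2))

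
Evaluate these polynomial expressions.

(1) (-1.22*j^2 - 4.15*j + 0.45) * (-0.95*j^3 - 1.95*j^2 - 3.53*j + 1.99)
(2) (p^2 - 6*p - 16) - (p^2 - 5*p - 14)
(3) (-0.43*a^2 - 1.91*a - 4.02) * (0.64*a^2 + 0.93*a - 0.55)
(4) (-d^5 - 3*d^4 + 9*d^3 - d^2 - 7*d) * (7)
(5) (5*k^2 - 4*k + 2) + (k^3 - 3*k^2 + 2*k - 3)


(1) = 1.159*j^5 + 6.3215*j^4 + 11.9716*j^3 + 11.3442*j^2 - 9.847*j + 0.8955
(2) = -p - 2
(3) = -0.2752*a^4 - 1.6223*a^3 - 4.1126*a^2 - 2.6881*a + 2.211
(4) = -7*d^5 - 21*d^4 + 63*d^3 - 7*d^2 - 49*d
(5) = k^3 + 2*k^2 - 2*k - 1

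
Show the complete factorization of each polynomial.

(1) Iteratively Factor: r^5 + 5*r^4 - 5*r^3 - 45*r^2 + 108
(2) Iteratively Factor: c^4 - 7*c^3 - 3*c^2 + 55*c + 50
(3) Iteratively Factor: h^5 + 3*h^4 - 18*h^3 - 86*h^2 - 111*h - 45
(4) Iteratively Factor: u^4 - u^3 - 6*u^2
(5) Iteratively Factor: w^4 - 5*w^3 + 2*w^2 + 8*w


(1) = (r + 3)*(r^4 + 2*r^3 - 11*r^2 - 12*r + 36) = (r + 3)^2*(r^3 - r^2 - 8*r + 12) = (r + 3)^3*(r^2 - 4*r + 4) = (r - 2)*(r + 3)^3*(r - 2)
(2) = (c + 1)*(c^3 - 8*c^2 + 5*c + 50) = (c - 5)*(c + 1)*(c^2 - 3*c - 10) = (c - 5)*(c + 1)*(c + 2)*(c - 5)
(3) = (h + 1)*(h^4 + 2*h^3 - 20*h^2 - 66*h - 45) = (h + 1)*(h + 3)*(h^3 - h^2 - 17*h - 15) = (h - 5)*(h + 1)*(h + 3)*(h^2 + 4*h + 3) = (h - 5)*(h + 1)*(h + 3)^2*(h + 1)
(4) = (u - 3)*(u^3 + 2*u^2) = (u - 3)*(u + 2)*(u^2) = u*(u - 3)*(u + 2)*(u)
(5) = (w - 2)*(w^3 - 3*w^2 - 4*w) = (w - 4)*(w - 2)*(w^2 + w) = (w - 4)*(w - 2)*(w + 1)*(w)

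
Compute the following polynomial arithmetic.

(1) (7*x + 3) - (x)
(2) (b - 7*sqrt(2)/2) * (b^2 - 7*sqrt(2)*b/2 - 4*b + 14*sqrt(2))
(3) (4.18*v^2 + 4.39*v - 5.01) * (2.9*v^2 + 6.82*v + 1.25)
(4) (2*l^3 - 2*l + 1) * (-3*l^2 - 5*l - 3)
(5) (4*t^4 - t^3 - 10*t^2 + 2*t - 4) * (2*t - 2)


(1) = 6*x + 3
(2) = b^3 - 7*sqrt(2)*b^2 - 4*b^2 + 49*b/2 + 28*sqrt(2)*b - 98
(3) = 12.122*v^4 + 41.2386*v^3 + 20.6358*v^2 - 28.6807*v - 6.2625
(4) = -6*l^5 - 10*l^4 + 7*l^2 + l - 3
(5) = 8*t^5 - 10*t^4 - 18*t^3 + 24*t^2 - 12*t + 8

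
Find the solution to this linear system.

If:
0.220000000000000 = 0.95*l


Then:
l = 0.23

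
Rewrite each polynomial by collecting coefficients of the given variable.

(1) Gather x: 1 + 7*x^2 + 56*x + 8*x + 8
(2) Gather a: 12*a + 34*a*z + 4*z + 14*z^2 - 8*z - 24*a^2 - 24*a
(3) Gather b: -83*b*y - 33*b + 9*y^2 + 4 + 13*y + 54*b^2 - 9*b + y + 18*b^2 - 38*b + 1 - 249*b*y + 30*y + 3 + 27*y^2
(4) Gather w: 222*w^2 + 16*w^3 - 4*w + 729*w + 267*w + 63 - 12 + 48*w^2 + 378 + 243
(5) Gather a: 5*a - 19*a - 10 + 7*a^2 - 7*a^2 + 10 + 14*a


(1) = 7*x^2 + 64*x + 9
(2) = -24*a^2 + a*(34*z - 12) + 14*z^2 - 4*z
(3) = 72*b^2 + b*(-332*y - 80) + 36*y^2 + 44*y + 8
(4) = 16*w^3 + 270*w^2 + 992*w + 672
(5) = 0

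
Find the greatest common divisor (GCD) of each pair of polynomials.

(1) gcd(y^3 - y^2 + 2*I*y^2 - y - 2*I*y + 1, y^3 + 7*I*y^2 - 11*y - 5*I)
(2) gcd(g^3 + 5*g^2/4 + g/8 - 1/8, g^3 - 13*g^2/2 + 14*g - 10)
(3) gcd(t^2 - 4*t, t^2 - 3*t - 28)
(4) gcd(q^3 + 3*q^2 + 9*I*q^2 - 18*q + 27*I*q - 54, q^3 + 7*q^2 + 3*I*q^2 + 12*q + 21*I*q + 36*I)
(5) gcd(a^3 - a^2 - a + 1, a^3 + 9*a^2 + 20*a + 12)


(1) = y^2 + 2*I*y - 1
(2) = gcd((g - 1/4)*(g + 1/2)*(g + 1), (g - 5/2)*(g - 2)^2) = 1
(3) = 1
(4) = q^2 + q*(3 + 3*I) + 9*I
(5) = a + 1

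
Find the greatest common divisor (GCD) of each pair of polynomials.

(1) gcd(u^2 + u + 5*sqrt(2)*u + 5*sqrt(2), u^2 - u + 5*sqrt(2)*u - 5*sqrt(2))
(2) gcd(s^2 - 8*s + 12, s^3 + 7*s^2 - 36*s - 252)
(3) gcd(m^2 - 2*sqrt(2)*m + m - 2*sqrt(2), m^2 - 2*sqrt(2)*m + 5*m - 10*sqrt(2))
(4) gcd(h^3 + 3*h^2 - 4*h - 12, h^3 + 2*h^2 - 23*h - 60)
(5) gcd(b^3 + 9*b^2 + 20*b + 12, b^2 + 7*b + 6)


(1) = gcd((u + 1)*(u + 5*sqrt(2)), (u - 1)*(u + 5*sqrt(2))) = u + 5*sqrt(2)
(2) = gcd((s - 6)*(s - 2), (s - 6)*(s + 6)*(s + 7)) = s - 6
(3) = gcd((m + 1)*(m - 2*sqrt(2)), (m + 5)*(m - 2*sqrt(2))) = m - 2*sqrt(2)
(4) = h + 3
(5) = b^2 + 7*b + 6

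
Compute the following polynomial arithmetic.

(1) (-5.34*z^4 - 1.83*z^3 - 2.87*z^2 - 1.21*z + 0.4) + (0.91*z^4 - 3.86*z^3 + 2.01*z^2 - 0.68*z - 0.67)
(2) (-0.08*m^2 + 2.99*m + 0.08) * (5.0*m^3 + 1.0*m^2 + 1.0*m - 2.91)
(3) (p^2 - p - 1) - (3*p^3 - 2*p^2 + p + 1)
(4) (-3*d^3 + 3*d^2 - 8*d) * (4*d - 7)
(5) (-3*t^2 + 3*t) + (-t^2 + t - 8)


(1) = -4.43*z^4 - 5.69*z^3 - 0.86*z^2 - 1.89*z - 0.27
(2) = -0.4*m^5 + 14.87*m^4 + 3.31*m^3 + 3.3028*m^2 - 8.6209*m - 0.2328
(3) = -3*p^3 + 3*p^2 - 2*p - 2
(4) = -12*d^4 + 33*d^3 - 53*d^2 + 56*d
(5) = -4*t^2 + 4*t - 8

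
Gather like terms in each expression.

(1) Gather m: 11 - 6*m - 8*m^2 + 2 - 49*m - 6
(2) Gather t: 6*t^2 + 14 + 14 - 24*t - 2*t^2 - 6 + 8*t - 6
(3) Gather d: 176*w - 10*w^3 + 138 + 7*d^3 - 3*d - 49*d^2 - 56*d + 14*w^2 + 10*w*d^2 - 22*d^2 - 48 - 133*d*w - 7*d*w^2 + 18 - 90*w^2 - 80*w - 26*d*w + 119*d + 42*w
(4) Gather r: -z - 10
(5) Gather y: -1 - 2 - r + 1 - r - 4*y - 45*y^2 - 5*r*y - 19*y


(1) = -8*m^2 - 55*m + 7
(2) = 4*t^2 - 16*t + 16
(3) = 7*d^3 + d^2*(10*w - 71) + d*(-7*w^2 - 159*w + 60) - 10*w^3 - 76*w^2 + 138*w + 108
(4) = -z - 10
(5) = -2*r - 45*y^2 + y*(-5*r - 23) - 2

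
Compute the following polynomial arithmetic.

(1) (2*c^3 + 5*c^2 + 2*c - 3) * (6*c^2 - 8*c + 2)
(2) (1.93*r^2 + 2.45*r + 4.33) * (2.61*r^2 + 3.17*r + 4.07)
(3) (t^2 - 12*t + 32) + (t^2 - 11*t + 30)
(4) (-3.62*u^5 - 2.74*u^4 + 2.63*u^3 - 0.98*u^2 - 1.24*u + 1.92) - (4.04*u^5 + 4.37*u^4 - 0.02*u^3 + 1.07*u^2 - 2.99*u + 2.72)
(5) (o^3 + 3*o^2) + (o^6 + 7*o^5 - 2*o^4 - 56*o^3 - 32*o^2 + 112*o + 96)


(1) = 12*c^5 + 14*c^4 - 24*c^3 - 24*c^2 + 28*c - 6
(2) = 5.0373*r^4 + 12.5126*r^3 + 26.9229*r^2 + 23.6976*r + 17.6231
(3) = 2*t^2 - 23*t + 62
(4) = -7.66*u^5 - 7.11*u^4 + 2.65*u^3 - 2.05*u^2 + 1.75*u - 0.8
(5) = o^6 + 7*o^5 - 2*o^4 - 55*o^3 - 29*o^2 + 112*o + 96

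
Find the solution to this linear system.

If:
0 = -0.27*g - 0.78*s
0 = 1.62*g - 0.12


Then:
g = 0.07
s = -0.03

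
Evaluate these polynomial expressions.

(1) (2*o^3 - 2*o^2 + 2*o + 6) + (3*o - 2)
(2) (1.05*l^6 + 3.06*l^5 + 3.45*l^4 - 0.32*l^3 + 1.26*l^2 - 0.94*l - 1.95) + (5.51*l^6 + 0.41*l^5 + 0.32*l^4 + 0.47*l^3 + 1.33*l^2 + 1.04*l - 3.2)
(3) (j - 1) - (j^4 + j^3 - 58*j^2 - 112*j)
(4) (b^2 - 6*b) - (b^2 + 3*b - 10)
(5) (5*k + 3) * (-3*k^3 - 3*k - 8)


(1) = 2*o^3 - 2*o^2 + 5*o + 4
(2) = 6.56*l^6 + 3.47*l^5 + 3.77*l^4 + 0.15*l^3 + 2.59*l^2 + 0.1*l - 5.15
(3) = -j^4 - j^3 + 58*j^2 + 113*j - 1
(4) = 10 - 9*b
(5) = -15*k^4 - 9*k^3 - 15*k^2 - 49*k - 24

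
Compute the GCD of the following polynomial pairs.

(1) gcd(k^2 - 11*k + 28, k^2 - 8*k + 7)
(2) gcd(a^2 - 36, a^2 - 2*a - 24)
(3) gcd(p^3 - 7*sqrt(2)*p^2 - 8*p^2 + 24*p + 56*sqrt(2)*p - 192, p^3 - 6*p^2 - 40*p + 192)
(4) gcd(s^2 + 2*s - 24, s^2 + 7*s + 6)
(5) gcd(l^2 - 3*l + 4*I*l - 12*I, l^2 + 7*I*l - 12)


(1) = k - 7
(2) = gcd((a - 6)*(a + 6), (a - 6)*(a + 4)) = a - 6
(3) = p - 8
(4) = s + 6
(5) = gcd((l - 3)*(l + 4*I), (l + 3*I)*(l + 4*I)) = l + 4*I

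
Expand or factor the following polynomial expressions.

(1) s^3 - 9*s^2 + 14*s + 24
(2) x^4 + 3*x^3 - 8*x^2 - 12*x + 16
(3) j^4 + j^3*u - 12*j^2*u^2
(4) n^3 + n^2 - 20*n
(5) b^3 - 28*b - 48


(1) = (s - 6)*(s - 4)*(s + 1)
(2) = (x - 2)*(x - 1)*(x + 2)*(x + 4)
(3) = j^2*(j - 3*u)*(j + 4*u)
(4) = n*(n - 4)*(n + 5)
(5) = (b - 6)*(b + 2)*(b + 4)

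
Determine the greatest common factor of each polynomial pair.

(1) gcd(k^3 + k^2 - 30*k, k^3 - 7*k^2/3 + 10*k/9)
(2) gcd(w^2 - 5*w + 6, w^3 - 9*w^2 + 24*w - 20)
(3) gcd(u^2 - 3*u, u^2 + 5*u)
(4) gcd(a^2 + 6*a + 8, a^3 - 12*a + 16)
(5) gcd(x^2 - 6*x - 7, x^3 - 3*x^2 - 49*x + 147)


(1) = gcd(k*(k - 5)*(k + 6), k*(k - 5/3)*(k - 2/3)) = k
(2) = w - 2
(3) = gcd(u*(u - 3), u*(u + 5)) = u
(4) = gcd((a + 2)*(a + 4), (a - 2)^2*(a + 4)) = a + 4
(5) = gcd((x - 7)*(x + 1), (x - 7)*(x - 3)*(x + 7)) = x - 7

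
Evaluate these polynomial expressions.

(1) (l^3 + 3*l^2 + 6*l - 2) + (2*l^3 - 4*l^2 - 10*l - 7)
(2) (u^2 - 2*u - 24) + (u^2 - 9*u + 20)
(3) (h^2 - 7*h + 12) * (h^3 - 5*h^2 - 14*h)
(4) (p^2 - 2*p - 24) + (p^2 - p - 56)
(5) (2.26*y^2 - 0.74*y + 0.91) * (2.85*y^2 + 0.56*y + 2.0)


(1) = 3*l^3 - l^2 - 4*l - 9
(2) = 2*u^2 - 11*u - 4
(3) = h^5 - 12*h^4 + 33*h^3 + 38*h^2 - 168*h
(4) = 2*p^2 - 3*p - 80
(5) = 6.441*y^4 - 0.8434*y^3 + 6.6991*y^2 - 0.9704*y + 1.82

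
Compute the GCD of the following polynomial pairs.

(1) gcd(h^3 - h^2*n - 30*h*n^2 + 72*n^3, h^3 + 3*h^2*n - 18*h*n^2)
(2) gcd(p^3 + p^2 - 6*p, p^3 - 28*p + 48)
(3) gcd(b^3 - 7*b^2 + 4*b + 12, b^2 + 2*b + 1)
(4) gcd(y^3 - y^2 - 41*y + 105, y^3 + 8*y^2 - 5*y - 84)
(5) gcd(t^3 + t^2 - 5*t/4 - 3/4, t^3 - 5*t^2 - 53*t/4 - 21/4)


(1) = gcd((h - 4*n)*(h - 3*n)*(h + 6*n), h*(h - 3*n)*(h + 6*n)) = h^2 + 3*h*n - 18*n^2
(2) = p - 2
(3) = gcd((b - 6)*(b - 2)*(b + 1), (b + 1)^2) = b + 1
(4) = gcd((y - 5)*(y - 3)*(y + 7), (y - 3)*(y + 4)*(y + 7)) = y^2 + 4*y - 21
(5) = t^2 + 2*t + 3/4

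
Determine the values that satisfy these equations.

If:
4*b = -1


Then:
b = -1/4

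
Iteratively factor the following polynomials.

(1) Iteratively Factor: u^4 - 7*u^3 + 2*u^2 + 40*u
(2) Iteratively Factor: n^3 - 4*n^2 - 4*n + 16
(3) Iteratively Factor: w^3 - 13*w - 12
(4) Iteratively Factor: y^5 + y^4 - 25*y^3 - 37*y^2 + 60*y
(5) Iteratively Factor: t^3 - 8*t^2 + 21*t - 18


(1) = (u - 5)*(u^3 - 2*u^2 - 8*u) = (u - 5)*(u - 4)*(u^2 + 2*u) = u*(u - 5)*(u - 4)*(u + 2)
(2) = (n - 2)*(n^2 - 2*n - 8) = (n - 2)*(n + 2)*(n - 4)
(3) = (w - 4)*(w^2 + 4*w + 3) = (w - 4)*(w + 3)*(w + 1)
(4) = (y - 1)*(y^4 + 2*y^3 - 23*y^2 - 60*y) = (y - 1)*(y + 4)*(y^3 - 2*y^2 - 15*y) = (y - 5)*(y - 1)*(y + 4)*(y^2 + 3*y) = y*(y - 5)*(y - 1)*(y + 4)*(y + 3)
(5) = (t - 3)*(t^2 - 5*t + 6) = (t - 3)^2*(t - 2)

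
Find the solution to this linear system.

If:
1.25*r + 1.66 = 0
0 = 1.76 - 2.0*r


Then:
No Solution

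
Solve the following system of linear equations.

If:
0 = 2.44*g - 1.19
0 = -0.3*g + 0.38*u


Then:
g = 0.49
u = 0.39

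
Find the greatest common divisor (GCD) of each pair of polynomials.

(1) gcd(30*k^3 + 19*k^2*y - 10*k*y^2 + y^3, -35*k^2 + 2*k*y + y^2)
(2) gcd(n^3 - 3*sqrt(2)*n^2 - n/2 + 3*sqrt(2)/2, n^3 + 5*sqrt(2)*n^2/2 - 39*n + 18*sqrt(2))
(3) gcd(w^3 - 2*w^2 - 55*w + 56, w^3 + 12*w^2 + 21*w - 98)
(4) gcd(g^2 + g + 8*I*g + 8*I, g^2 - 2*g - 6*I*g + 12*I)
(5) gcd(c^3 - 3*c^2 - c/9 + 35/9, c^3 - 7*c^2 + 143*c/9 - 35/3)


(1) = gcd((-6*k + y)*(-5*k + y)*(k + y), (-5*k + y)*(7*k + y)) = -5*k + y
(2) = n^2 - 7*sqrt(2)*n/2 + 3
(3) = w + 7
(4) = 1
(5) = c^2 - 4*c + 35/9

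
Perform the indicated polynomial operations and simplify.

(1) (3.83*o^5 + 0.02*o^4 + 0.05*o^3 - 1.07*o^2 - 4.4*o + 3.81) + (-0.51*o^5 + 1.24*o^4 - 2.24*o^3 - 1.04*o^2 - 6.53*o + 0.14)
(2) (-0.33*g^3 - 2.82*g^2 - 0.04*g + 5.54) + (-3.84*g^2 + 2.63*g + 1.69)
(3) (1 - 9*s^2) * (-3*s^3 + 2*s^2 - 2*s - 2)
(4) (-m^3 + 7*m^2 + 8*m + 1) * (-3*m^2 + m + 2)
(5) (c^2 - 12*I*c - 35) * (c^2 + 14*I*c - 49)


(1) = 3.32*o^5 + 1.26*o^4 - 2.19*o^3 - 2.11*o^2 - 10.93*o + 3.95
(2) = -0.33*g^3 - 6.66*g^2 + 2.59*g + 7.23
(3) = 27*s^5 - 18*s^4 + 15*s^3 + 20*s^2 - 2*s - 2
(4) = 3*m^5 - 22*m^4 - 19*m^3 + 19*m^2 + 17*m + 2
(5) = c^4 + 2*I*c^3 + 84*c^2 + 98*I*c + 1715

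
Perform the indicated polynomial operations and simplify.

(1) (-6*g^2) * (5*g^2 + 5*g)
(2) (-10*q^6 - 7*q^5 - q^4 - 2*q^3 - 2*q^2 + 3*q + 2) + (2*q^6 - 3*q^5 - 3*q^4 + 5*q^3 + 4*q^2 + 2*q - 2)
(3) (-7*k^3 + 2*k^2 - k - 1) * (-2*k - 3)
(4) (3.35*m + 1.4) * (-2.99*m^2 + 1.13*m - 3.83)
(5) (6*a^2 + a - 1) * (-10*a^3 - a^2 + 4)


(1) = -30*g^4 - 30*g^3
(2) = -8*q^6 - 10*q^5 - 4*q^4 + 3*q^3 + 2*q^2 + 5*q
(3) = 14*k^4 + 17*k^3 - 4*k^2 + 5*k + 3
(4) = -10.0165*m^3 - 0.4005*m^2 - 11.2485*m - 5.362
(5) = -60*a^5 - 16*a^4 + 9*a^3 + 25*a^2 + 4*a - 4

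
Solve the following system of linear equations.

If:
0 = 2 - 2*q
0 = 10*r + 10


Then:
q = 1
r = -1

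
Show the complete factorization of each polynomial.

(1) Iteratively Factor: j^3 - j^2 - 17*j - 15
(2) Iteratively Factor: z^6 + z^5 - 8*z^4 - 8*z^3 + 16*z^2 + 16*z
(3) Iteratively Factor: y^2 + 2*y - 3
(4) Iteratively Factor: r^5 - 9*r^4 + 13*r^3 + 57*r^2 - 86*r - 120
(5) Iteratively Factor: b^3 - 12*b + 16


(1) = (j - 5)*(j^2 + 4*j + 3) = (j - 5)*(j + 3)*(j + 1)
(2) = (z + 2)*(z^5 - z^4 - 6*z^3 + 4*z^2 + 8*z) = (z + 2)^2*(z^4 - 3*z^3 + 4*z) = (z - 2)*(z + 2)^2*(z^3 - z^2 - 2*z) = (z - 2)*(z + 1)*(z + 2)^2*(z^2 - 2*z) = (z - 2)^2*(z + 1)*(z + 2)^2*(z)
(3) = (y - 1)*(y + 3)
(4) = (r + 1)*(r^4 - 10*r^3 + 23*r^2 + 34*r - 120) = (r - 5)*(r + 1)*(r^3 - 5*r^2 - 2*r + 24) = (r - 5)*(r + 1)*(r + 2)*(r^2 - 7*r + 12) = (r - 5)*(r - 4)*(r + 1)*(r + 2)*(r - 3)
(5) = (b - 2)*(b^2 + 2*b - 8) = (b - 2)*(b + 4)*(b - 2)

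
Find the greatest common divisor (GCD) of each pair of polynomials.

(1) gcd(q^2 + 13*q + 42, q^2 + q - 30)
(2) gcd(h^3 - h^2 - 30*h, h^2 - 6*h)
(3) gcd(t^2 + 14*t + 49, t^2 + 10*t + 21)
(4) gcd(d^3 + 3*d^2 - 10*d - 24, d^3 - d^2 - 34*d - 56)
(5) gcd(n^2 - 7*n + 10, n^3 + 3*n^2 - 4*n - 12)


(1) = gcd((q + 6)*(q + 7), (q - 5)*(q + 6)) = q + 6
(2) = gcd(h*(h - 6)*(h + 5), h*(h - 6)) = h^2 - 6*h
(3) = t + 7
(4) = gcd((d - 3)*(d + 2)*(d + 4), (d - 7)*(d + 2)*(d + 4)) = d^2 + 6*d + 8
(5) = gcd((n - 5)*(n - 2), (n - 2)*(n + 2)*(n + 3)) = n - 2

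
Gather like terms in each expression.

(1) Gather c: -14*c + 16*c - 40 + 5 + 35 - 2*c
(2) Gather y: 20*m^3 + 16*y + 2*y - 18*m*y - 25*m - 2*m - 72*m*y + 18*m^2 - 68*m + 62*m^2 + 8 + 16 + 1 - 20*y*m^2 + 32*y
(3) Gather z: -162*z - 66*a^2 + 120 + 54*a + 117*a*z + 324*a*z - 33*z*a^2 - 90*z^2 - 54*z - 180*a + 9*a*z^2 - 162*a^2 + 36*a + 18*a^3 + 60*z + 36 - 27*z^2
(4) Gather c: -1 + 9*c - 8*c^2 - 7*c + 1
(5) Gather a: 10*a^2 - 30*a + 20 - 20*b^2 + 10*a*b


(1) = 0
(2) = 20*m^3 + 80*m^2 - 95*m + y*(-20*m^2 - 90*m + 50) + 25
(3) = 18*a^3 - 228*a^2 - 90*a + z^2*(9*a - 117) + z*(-33*a^2 + 441*a - 156) + 156
(4) = -8*c^2 + 2*c
(5) = 10*a^2 + a*(10*b - 30) - 20*b^2 + 20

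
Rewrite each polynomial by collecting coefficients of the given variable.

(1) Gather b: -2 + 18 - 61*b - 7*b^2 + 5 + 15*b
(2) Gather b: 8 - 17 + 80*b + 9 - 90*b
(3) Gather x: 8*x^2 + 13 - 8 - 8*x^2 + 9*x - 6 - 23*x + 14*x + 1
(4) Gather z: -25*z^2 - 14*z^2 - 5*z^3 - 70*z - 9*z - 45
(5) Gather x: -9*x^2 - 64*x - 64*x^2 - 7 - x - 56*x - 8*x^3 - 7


(1) = -7*b^2 - 46*b + 21
(2) = -10*b
(3) = 0
(4) = -5*z^3 - 39*z^2 - 79*z - 45
(5) = -8*x^3 - 73*x^2 - 121*x - 14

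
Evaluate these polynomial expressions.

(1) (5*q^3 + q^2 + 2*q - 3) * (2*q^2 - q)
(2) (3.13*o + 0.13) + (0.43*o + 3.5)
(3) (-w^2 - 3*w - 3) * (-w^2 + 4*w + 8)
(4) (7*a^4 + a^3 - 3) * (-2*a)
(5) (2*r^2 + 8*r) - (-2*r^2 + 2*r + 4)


(1) = 10*q^5 - 3*q^4 + 3*q^3 - 8*q^2 + 3*q
(2) = 3.56*o + 3.63
(3) = w^4 - w^3 - 17*w^2 - 36*w - 24
(4) = -14*a^5 - 2*a^4 + 6*a
(5) = 4*r^2 + 6*r - 4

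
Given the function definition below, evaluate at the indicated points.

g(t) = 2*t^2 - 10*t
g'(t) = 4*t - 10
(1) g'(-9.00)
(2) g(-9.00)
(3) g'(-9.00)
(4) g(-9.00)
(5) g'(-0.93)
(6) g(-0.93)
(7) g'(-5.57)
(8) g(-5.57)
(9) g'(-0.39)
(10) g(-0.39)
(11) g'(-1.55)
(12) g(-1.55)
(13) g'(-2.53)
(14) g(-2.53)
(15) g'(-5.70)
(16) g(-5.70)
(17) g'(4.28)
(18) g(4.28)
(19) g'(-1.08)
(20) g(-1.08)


(1) = -46.00
(2) = 252.00
(3) = -46.00
(4) = 252.00
(5) = -13.72
(6) = 11.03
(7) = -32.28
(8) = 117.75
(9) = -11.56
(10) = 4.20
(11) = -16.20
(12) = 20.30
(13) = -20.12
(14) = 38.10
(15) = -32.80
(16) = 121.98
(17) = 7.12
(18) = -6.16
(19) = -14.32
(20) = 13.13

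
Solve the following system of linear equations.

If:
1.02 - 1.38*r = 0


Then:
r = 0.74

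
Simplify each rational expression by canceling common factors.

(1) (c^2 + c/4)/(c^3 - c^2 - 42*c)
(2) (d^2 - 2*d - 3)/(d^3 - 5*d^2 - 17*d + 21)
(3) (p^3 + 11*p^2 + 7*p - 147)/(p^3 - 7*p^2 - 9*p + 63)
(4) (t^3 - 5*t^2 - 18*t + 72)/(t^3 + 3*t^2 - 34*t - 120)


(1) = (4*c + 1)/(4*c^2 - 4*c - 168)
(2) = (d^2 - 2*d - 3)/(d^3 - 5*d^2 - 17*d + 21)
(3) = (p^2 + 14*p + 49)/(p^2 - 4*p - 21)
(4) = (t - 3)/(t + 5)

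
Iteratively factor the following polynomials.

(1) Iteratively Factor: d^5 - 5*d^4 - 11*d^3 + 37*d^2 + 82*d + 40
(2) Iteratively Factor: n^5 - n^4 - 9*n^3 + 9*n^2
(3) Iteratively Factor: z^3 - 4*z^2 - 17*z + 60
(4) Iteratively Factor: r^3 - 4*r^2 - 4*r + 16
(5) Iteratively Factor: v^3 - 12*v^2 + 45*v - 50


(1) = (d + 2)*(d^4 - 7*d^3 + 3*d^2 + 31*d + 20) = (d - 4)*(d + 2)*(d^3 - 3*d^2 - 9*d - 5) = (d - 4)*(d + 1)*(d + 2)*(d^2 - 4*d - 5) = (d - 5)*(d - 4)*(d + 1)*(d + 2)*(d + 1)
(2) = (n - 1)*(n^4 - 9*n^2) = (n - 1)*(n + 3)*(n^3 - 3*n^2) = n*(n - 1)*(n + 3)*(n^2 - 3*n) = n^2*(n - 1)*(n + 3)*(n - 3)
(3) = (z - 3)*(z^2 - z - 20) = (z - 3)*(z + 4)*(z - 5)
(4) = (r + 2)*(r^2 - 6*r + 8) = (r - 4)*(r + 2)*(r - 2)
(5) = (v - 5)*(v^2 - 7*v + 10) = (v - 5)*(v - 2)*(v - 5)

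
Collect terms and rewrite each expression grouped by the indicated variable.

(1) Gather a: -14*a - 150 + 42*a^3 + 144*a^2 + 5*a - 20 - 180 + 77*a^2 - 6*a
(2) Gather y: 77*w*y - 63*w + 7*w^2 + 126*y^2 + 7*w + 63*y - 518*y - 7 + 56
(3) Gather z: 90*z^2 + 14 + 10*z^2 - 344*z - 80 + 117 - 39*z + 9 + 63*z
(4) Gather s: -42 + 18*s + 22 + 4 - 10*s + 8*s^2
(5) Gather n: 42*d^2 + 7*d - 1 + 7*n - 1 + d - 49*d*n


(1) = 42*a^3 + 221*a^2 - 15*a - 350
(2) = 7*w^2 - 56*w + 126*y^2 + y*(77*w - 455) + 49
(3) = 100*z^2 - 320*z + 60
(4) = 8*s^2 + 8*s - 16
(5) = 42*d^2 + 8*d + n*(7 - 49*d) - 2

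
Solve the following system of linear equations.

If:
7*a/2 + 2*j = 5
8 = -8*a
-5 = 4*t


Then:
a = -1
j = 17/4
t = -5/4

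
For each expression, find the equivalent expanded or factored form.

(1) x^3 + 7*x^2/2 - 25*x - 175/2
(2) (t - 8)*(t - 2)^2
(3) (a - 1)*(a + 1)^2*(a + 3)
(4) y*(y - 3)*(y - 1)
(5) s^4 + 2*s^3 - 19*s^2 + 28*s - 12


(1) = (x - 5)*(x + 7/2)*(x + 5)
(2) = t^3 - 12*t^2 + 36*t - 32
(3) = a^4 + 4*a^3 + 2*a^2 - 4*a - 3
(4) = y^3 - 4*y^2 + 3*y
(5) = (s - 2)*(s - 1)^2*(s + 6)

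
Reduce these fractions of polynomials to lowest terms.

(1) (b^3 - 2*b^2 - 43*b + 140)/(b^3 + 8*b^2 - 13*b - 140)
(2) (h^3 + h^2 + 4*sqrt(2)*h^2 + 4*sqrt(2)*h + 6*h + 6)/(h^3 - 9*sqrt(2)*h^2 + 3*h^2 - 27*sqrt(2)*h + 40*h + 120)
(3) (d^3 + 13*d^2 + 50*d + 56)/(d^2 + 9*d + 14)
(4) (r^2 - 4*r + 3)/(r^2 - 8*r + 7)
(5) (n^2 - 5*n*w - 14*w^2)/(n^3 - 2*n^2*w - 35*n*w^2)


(1) = (b - 5)/(b + 5)
(2) = (h^3 + h^2*(1 + 4*sqrt(2)) + h*(4*sqrt(2) + 6) + 6)/(h^3 + h^2*(3 - 9*sqrt(2)) + h*(40 - 27*sqrt(2)) + 120)
(3) = d + 4
(4) = (r - 3)/(r - 7)
(5) = (n + 2*w)/(n^2 + 5*n*w)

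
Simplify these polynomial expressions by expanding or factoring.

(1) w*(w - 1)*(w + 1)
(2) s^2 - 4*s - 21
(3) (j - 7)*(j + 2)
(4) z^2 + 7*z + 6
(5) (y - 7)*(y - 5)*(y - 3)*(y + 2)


(1) = w^3 - w
(2) = (s - 7)*(s + 3)
(3) = j^2 - 5*j - 14
(4) = (z + 1)*(z + 6)
(5) = y^4 - 13*y^3 + 41*y^2 + 37*y - 210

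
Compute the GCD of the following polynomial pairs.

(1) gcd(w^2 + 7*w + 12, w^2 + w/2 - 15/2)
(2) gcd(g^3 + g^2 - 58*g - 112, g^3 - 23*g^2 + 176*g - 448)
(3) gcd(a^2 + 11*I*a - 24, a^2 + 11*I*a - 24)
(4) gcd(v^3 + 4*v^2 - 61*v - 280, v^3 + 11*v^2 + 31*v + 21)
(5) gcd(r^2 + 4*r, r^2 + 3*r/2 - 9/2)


(1) = w + 3
(2) = g - 8
(3) = gcd((a + 3*I)*(a + 8*I), (a + 3*I)*(a + 8*I)) = a^2 + 11*I*a - 24
(4) = v + 7
(5) = 1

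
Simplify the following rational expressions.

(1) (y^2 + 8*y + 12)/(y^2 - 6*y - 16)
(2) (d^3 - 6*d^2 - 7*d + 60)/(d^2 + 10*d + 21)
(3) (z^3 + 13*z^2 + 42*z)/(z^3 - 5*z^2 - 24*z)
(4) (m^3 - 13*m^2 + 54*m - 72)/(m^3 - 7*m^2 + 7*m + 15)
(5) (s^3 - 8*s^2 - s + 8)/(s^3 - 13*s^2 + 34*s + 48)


(1) = (y + 6)/(y - 8)
(2) = (d^2 - 9*d + 20)/(d + 7)
(3) = (z^2 + 13*z + 42)/(z^2 - 5*z - 24)
(4) = (m^2 - 10*m + 24)/(m^2 - 4*m - 5)
(5) = (s - 1)/(s - 6)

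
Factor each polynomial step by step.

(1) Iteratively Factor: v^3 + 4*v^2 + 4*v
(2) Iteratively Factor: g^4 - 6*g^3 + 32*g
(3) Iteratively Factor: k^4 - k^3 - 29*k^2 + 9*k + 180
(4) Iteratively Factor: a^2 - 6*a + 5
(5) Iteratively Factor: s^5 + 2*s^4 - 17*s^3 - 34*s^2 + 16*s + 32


(1) = (v + 2)*(v^2 + 2*v) = (v + 2)^2*(v)
(2) = (g + 2)*(g^3 - 8*g^2 + 16*g) = g*(g + 2)*(g^2 - 8*g + 16) = g*(g - 4)*(g + 2)*(g - 4)
(3) = (k - 5)*(k^3 + 4*k^2 - 9*k - 36) = (k - 5)*(k + 3)*(k^2 + k - 12) = (k - 5)*(k + 3)*(k + 4)*(k - 3)
(4) = (a - 5)*(a - 1)
(5) = (s + 1)*(s^4 + s^3 - 18*s^2 - 16*s + 32) = (s - 4)*(s + 1)*(s^3 + 5*s^2 + 2*s - 8) = (s - 4)*(s + 1)*(s + 2)*(s^2 + 3*s - 4) = (s - 4)*(s + 1)*(s + 2)*(s + 4)*(s - 1)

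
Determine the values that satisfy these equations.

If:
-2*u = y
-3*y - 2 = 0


Then:
u = 1/3
y = -2/3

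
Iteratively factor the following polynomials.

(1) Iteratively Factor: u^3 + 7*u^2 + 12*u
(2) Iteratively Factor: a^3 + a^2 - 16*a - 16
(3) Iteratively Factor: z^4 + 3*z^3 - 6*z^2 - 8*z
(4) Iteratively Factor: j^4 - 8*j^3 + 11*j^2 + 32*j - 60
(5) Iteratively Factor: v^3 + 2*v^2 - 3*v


(1) = (u + 3)*(u^2 + 4*u) = u*(u + 3)*(u + 4)
(2) = (a + 1)*(a^2 - 16) = (a - 4)*(a + 1)*(a + 4)
(3) = (z - 2)*(z^3 + 5*z^2 + 4*z) = (z - 2)*(z + 1)*(z^2 + 4*z) = z*(z - 2)*(z + 1)*(z + 4)
(4) = (j - 5)*(j^3 - 3*j^2 - 4*j + 12) = (j - 5)*(j + 2)*(j^2 - 5*j + 6) = (j - 5)*(j - 3)*(j + 2)*(j - 2)
(5) = (v)*(v^2 + 2*v - 3) = v*(v + 3)*(v - 1)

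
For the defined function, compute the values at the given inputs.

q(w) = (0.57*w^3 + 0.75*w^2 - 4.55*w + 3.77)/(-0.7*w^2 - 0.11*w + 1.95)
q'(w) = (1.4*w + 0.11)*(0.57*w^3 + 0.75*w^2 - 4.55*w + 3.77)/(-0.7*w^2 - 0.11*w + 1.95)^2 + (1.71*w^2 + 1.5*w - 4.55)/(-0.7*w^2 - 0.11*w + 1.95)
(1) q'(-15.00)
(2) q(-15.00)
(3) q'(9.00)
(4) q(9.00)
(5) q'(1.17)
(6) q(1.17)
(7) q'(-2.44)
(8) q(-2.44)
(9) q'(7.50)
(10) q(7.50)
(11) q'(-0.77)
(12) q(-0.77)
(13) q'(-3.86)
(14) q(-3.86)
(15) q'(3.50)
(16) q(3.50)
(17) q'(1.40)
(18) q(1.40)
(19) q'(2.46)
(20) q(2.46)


(1) = -0.84
(2) = 10.94
(3) = -0.85
(4) = -7.88
(5) = 0.38
(6) = 0.45
(7) = -10.63
(8) = -5.67
(9) = -0.86
(10) = -6.60
(11) = -5.65
(12) = 4.60
(13) = -1.86
(14) = 0.03
(15) = -0.90
(16) = -3.06
(17) = 7.12
(18) = 1.02
(19) = -0.67
(20) = -2.19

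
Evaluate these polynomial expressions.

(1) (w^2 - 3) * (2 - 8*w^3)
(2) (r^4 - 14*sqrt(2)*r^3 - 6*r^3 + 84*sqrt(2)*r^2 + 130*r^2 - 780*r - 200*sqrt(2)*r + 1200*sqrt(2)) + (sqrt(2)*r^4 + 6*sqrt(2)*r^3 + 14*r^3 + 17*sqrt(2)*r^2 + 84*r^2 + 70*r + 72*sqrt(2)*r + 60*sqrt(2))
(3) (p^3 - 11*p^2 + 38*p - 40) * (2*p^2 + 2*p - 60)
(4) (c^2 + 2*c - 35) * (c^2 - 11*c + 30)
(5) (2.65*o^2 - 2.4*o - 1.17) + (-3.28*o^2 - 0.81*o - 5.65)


(1) = -8*w^5 + 24*w^3 + 2*w^2 - 6
(2) = r^4 + sqrt(2)*r^4 - 8*sqrt(2)*r^3 + 8*r^3 + 101*sqrt(2)*r^2 + 214*r^2 - 710*r - 128*sqrt(2)*r + 1260*sqrt(2)
(3) = 2*p^5 - 20*p^4 - 6*p^3 + 656*p^2 - 2360*p + 2400
(4) = c^4 - 9*c^3 - 27*c^2 + 445*c - 1050
(5) = -0.63*o^2 - 3.21*o - 6.82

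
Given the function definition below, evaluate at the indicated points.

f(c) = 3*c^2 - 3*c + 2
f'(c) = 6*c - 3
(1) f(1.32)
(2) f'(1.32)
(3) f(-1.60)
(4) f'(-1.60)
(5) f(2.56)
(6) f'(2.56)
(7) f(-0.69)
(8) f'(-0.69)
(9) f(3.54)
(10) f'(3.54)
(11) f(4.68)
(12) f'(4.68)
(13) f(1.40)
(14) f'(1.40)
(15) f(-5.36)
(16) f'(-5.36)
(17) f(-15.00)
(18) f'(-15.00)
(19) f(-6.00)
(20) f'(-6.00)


(1) = 3.27
(2) = 4.92
(3) = 14.48
(4) = -12.60
(5) = 13.98
(6) = 12.36
(7) = 5.50
(8) = -7.14
(9) = 28.97
(10) = 18.24
(11) = 53.67
(12) = 25.08
(13) = 3.68
(14) = 5.40
(15) = 104.27
(16) = -35.16
(17) = 722.00
(18) = -93.00
(19) = 128.00
(20) = -39.00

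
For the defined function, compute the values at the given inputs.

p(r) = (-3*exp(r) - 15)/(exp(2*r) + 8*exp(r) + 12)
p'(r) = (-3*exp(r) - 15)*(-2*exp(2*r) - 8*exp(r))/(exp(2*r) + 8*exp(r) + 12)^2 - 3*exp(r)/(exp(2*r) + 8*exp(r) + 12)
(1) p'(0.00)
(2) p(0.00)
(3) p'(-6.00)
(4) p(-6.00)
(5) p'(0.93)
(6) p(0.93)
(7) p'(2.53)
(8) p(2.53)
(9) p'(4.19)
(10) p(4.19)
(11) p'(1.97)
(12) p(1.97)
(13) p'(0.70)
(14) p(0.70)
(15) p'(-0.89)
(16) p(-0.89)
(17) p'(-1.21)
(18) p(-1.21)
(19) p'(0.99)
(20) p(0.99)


(1) = 0.27
(2) = -0.86
(3) = 0.00
(4) = -1.25
(5) = 0.30
(6) = -0.58
(7) = 0.16
(8) = -0.20
(9) = 0.04
(10) = -0.04
(11) = 0.22
(12) = -0.30
(13) = 0.30
(14) = -0.65
(15) = 0.17
(16) = -1.05
(17) = 0.13
(18) = -1.10
(19) = 0.30
(20) = -0.57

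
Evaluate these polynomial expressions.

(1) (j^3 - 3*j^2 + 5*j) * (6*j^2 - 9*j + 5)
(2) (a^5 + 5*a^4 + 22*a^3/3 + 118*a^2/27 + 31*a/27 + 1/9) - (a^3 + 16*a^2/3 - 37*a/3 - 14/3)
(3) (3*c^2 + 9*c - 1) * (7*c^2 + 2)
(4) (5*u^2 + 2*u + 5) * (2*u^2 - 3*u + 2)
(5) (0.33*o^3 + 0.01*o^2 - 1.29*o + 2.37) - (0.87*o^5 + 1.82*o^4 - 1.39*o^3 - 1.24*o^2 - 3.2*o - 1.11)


(1) = 6*j^5 - 27*j^4 + 62*j^3 - 60*j^2 + 25*j
(2) = a^5 + 5*a^4 + 19*a^3/3 - 26*a^2/27 + 364*a/27 + 43/9
(3) = 21*c^4 + 63*c^3 - c^2 + 18*c - 2
(4) = 10*u^4 - 11*u^3 + 14*u^2 - 11*u + 10
(5) = -0.87*o^5 - 1.82*o^4 + 1.72*o^3 + 1.25*o^2 + 1.91*o + 3.48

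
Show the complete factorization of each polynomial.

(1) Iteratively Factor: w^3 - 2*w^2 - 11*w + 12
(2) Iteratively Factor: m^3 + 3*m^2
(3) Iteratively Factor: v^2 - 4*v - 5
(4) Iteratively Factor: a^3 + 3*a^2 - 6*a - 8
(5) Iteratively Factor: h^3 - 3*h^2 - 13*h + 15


(1) = (w - 4)*(w^2 + 2*w - 3) = (w - 4)*(w + 3)*(w - 1)
(2) = (m)*(m^2 + 3*m) = m^2*(m + 3)
(3) = (v + 1)*(v - 5)
(4) = (a - 2)*(a^2 + 5*a + 4) = (a - 2)*(a + 4)*(a + 1)
(5) = (h - 5)*(h^2 + 2*h - 3) = (h - 5)*(h + 3)*(h - 1)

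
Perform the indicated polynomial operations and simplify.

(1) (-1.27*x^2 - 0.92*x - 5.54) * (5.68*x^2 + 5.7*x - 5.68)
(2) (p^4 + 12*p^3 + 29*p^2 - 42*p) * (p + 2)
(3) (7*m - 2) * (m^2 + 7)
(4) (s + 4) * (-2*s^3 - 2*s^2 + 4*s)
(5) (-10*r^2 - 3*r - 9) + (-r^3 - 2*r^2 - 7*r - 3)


(1) = -7.2136*x^4 - 12.4646*x^3 - 29.4976*x^2 - 26.3524*x + 31.4672
(2) = p^5 + 14*p^4 + 53*p^3 + 16*p^2 - 84*p
(3) = 7*m^3 - 2*m^2 + 49*m - 14
(4) = -2*s^4 - 10*s^3 - 4*s^2 + 16*s
(5) = -r^3 - 12*r^2 - 10*r - 12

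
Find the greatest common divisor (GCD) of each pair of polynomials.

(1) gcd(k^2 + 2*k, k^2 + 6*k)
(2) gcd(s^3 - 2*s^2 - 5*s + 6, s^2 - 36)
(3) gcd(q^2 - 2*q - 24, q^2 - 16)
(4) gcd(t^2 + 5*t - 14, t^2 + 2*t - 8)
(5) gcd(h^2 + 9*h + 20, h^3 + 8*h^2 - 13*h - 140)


(1) = gcd(k*(k + 2), k*(k + 6)) = k
(2) = gcd((s - 3)*(s - 1)*(s + 2), (s - 6)*(s + 6)) = 1
(3) = q + 4
(4) = gcd((t - 2)*(t + 7), (t - 2)*(t + 4)) = t - 2
(5) = gcd((h + 4)*(h + 5), (h - 4)*(h + 5)*(h + 7)) = h + 5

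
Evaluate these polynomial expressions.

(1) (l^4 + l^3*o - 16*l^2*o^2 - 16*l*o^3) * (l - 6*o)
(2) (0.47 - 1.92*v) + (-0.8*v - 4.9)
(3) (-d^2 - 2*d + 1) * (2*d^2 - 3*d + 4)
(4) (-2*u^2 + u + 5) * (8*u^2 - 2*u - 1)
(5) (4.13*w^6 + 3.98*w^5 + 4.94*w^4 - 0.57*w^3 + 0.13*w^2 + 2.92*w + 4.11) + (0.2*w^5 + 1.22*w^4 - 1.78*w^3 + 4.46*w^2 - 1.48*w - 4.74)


(1) = l^5 - 5*l^4*o - 22*l^3*o^2 + 80*l^2*o^3 + 96*l*o^4
(2) = -2.72*v - 4.43
(3) = -2*d^4 - d^3 + 4*d^2 - 11*d + 4
(4) = -16*u^4 + 12*u^3 + 40*u^2 - 11*u - 5
(5) = 4.13*w^6 + 4.18*w^5 + 6.16*w^4 - 2.35*w^3 + 4.59*w^2 + 1.44*w - 0.63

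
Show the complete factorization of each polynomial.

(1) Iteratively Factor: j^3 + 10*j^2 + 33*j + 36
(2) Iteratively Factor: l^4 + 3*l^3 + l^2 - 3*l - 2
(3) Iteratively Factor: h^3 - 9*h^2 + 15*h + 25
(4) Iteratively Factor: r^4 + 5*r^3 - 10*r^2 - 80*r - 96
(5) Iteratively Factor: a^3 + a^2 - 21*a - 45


(1) = (j + 3)*(j^2 + 7*j + 12) = (j + 3)*(j + 4)*(j + 3)
(2) = (l + 1)*(l^3 + 2*l^2 - l - 2) = (l + 1)^2*(l^2 + l - 2) = (l + 1)^2*(l + 2)*(l - 1)
(3) = (h - 5)*(h^2 - 4*h - 5) = (h - 5)*(h + 1)*(h - 5)
(4) = (r + 4)*(r^3 + r^2 - 14*r - 24) = (r - 4)*(r + 4)*(r^2 + 5*r + 6) = (r - 4)*(r + 3)*(r + 4)*(r + 2)
(5) = (a + 3)*(a^2 - 2*a - 15) = (a + 3)^2*(a - 5)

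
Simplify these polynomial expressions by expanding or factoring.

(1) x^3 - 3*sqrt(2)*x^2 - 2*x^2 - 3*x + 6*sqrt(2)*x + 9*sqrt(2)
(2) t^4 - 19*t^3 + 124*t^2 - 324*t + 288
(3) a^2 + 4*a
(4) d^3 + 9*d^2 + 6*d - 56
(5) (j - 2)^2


(1) = (x - 3)*(x + 1)*(x - 3*sqrt(2))
(2) = (t - 8)*(t - 6)*(t - 3)*(t - 2)
(3) = a*(a + 4)
(4) = (d - 2)*(d + 4)*(d + 7)
(5) = j^2 - 4*j + 4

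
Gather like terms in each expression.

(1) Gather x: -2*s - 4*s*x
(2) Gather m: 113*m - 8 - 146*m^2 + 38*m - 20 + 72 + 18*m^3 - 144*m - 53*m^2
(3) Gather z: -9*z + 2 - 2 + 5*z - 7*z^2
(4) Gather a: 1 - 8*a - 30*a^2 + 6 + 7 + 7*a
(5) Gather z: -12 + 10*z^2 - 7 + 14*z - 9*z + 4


(1) = -4*s*x - 2*s
(2) = 18*m^3 - 199*m^2 + 7*m + 44
(3) = -7*z^2 - 4*z
(4) = -30*a^2 - a + 14
(5) = 10*z^2 + 5*z - 15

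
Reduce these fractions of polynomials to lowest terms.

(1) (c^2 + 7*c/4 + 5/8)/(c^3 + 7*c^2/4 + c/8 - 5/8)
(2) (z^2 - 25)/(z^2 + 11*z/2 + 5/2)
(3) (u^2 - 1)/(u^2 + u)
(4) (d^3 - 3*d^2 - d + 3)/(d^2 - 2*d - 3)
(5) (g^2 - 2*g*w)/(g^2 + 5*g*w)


(1) = (2*c + 1)/(2*c^2 + c - 1)
(2) = (2*z - 10)/(2*z + 1)
(3) = (u - 1)/u
(4) = d - 1
(5) = (g - 2*w)/(g + 5*w)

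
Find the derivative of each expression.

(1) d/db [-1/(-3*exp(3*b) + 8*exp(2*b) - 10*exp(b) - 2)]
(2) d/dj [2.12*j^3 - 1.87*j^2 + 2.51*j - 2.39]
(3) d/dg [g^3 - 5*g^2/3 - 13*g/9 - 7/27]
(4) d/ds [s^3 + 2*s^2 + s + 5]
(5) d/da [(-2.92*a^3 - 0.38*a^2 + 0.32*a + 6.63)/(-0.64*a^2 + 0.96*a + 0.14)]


(1) = (-9*exp(2*b) + 16*exp(b) - 10)*exp(b)/(3*exp(3*b) - 8*exp(2*b) + 10*exp(b) + 2)^2
(2) = 6.36*j^2 - 3.74*j + 2.51
(3) = 3*g^2 - 10*g/3 - 13/9
(4) = 3*s^2 + 4*s + 1
(5) = (1.8688*a^4 - 5.6064*a^3 - 1.3864*a^2 + 8.38*a - 6.32)/(0.4096*a^4 - 1.2288*a^3 + 0.7424*a^2 + 0.2688*a + 0.0196)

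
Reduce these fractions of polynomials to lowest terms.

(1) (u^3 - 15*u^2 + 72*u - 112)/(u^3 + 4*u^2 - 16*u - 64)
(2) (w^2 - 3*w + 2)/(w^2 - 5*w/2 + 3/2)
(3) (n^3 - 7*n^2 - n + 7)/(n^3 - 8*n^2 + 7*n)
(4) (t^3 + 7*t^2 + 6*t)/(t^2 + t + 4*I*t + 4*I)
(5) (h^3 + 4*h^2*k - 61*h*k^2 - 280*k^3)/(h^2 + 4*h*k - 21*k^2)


(1) = (u^2 - 11*u + 28)/(u^2 + 8*u + 16)
(2) = (2*w - 4)/(2*w - 3)
(3) = (n + 1)/n
(4) = (t^2 + 6*t)/(t + 4*I)
(5) = (h^2 - 3*h*k - 40*k^2)/(h - 3*k)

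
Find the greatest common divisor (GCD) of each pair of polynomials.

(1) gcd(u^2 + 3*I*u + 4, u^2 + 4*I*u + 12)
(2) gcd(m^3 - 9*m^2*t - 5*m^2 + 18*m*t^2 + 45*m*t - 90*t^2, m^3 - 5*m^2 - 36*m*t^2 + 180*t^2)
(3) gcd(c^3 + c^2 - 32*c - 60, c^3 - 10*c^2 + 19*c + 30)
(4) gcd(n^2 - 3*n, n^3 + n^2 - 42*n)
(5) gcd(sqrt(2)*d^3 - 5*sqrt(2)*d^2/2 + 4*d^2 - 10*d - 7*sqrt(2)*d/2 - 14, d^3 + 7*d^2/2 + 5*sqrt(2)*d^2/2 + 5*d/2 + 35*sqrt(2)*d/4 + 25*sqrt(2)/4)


(1) = 1
(2) = -m^2 + 6*m*t + 5*m - 30*t
(3) = gcd((c - 6)*(c + 2)*(c + 5), (c - 6)*(c - 5)*(c + 1)) = c - 6
(4) = n
(5) = gcd((d - 7/2)*(d + 2*sqrt(2))*(sqrt(2)*d + sqrt(2)), (d + 1)*(d + 5/2)*(d + 5*sqrt(2)/2)) = d + 1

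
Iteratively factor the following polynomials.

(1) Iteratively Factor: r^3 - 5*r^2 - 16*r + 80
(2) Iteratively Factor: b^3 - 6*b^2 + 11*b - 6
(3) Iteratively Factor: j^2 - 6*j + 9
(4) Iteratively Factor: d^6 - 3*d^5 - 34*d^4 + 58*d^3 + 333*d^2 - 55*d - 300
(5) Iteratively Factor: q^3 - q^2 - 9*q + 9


(1) = (r + 4)*(r^2 - 9*r + 20) = (r - 4)*(r + 4)*(r - 5)
(2) = (b - 1)*(b^2 - 5*b + 6) = (b - 3)*(b - 1)*(b - 2)
(3) = (j - 3)*(j - 3)
(4) = (d - 5)*(d^5 + 2*d^4 - 24*d^3 - 62*d^2 + 23*d + 60) = (d - 5)*(d + 1)*(d^4 + d^3 - 25*d^2 - 37*d + 60) = (d - 5)*(d + 1)*(d + 3)*(d^3 - 2*d^2 - 19*d + 20) = (d - 5)*(d + 1)*(d + 3)*(d + 4)*(d^2 - 6*d + 5) = (d - 5)*(d - 1)*(d + 1)*(d + 3)*(d + 4)*(d - 5)
(5) = (q - 3)*(q^2 + 2*q - 3) = (q - 3)*(q + 3)*(q - 1)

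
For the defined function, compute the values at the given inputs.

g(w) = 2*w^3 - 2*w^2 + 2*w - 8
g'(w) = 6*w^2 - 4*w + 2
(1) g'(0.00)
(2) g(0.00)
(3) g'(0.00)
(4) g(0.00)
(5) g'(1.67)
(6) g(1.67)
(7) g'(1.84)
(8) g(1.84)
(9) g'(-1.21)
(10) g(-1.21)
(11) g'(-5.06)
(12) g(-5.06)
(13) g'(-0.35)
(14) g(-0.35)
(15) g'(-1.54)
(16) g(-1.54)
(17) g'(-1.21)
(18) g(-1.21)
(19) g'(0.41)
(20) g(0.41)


(1) = 2.00
(2) = -8.00
(3) = 2.00
(4) = -8.00
(5) = 12.05
(6) = -0.92
(7) = 14.95
(8) = 1.37
(9) = 15.62
(10) = -16.89
(11) = 175.86
(12) = -328.44
(13) = 4.13
(14) = -9.03
(15) = 22.39
(16) = -23.13
(17) = 15.62
(18) = -16.89
(19) = 1.37
(20) = -7.38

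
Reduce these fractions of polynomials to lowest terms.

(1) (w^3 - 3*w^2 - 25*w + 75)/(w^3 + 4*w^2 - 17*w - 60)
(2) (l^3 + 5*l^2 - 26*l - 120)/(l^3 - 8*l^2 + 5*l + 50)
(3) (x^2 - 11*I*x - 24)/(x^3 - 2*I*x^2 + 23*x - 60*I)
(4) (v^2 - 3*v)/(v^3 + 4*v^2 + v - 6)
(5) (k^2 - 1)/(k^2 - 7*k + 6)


(1) = (w^2 - 8*w + 15)/(w^2 - w - 12)
(2) = (l^2 + 10*l + 24)/(l^2 - 3*l - 10)
(3) = (x - 8*I)/(x^2 + I*x + 20)
(4) = (v^2 - 3*v)/(v^3 + 4*v^2 + v - 6)
(5) = (k + 1)/(k - 6)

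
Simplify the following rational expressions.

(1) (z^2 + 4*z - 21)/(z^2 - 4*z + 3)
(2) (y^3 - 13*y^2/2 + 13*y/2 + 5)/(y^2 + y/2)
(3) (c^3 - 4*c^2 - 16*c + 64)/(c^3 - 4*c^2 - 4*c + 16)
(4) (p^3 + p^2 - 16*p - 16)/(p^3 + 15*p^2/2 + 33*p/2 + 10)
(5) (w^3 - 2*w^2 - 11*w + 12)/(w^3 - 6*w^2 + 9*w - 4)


(1) = (z + 7)/(z - 1)
(2) = (y^2 - 7*y + 10)/y
(3) = (c^2 - 16)/(c^2 - 4)
(4) = (2*p - 8)/(2*p + 5)
(5) = (w + 3)/(w - 1)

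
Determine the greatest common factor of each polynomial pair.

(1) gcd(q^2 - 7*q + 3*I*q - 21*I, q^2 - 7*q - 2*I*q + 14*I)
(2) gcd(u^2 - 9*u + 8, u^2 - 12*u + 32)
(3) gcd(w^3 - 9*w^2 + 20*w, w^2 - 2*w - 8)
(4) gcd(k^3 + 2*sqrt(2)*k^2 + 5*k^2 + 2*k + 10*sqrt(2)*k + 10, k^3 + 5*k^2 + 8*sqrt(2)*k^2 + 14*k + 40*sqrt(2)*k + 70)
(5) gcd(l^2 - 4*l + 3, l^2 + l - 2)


(1) = q - 7
(2) = gcd((u - 8)*(u - 1), (u - 8)*(u - 4)) = u - 8
(3) = gcd(w*(w - 5)*(w - 4), (w - 4)*(w + 2)) = w - 4
(4) = k^2 + k*(sqrt(2) + 5) + 5*sqrt(2)
(5) = gcd((l - 3)*(l - 1), (l - 1)*(l + 2)) = l - 1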